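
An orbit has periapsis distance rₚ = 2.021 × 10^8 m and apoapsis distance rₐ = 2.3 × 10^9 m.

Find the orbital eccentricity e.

e = (rₐ − rₚ) / (rₐ + rₚ).
e = (2.3e+09 − 2.021e+08) / (2.3e+09 + 2.021e+08) = 2.0979e+09 / 2.5021e+09 ≈ 0.8385.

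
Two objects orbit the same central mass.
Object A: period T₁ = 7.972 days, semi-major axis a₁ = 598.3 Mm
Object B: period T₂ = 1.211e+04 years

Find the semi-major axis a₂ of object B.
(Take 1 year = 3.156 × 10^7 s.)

Convert to SI: T₁ = 7.972 days = 688781 s; a₁ = 598.3 Mm = 5.983e+08 m; T₂ = 1.211e+04 years = 3.82192e+11 s.
Kepler's third law: (T₁/T₂)² = (a₁/a₂)³ ⇒ a₂ = a₁ · (T₂/T₁)^(2/3).
T₂/T₁ = 3.82192e+11 / 688781 = 554881.
a₂ = 5.983e+08 · (554881)^(2/3) m ≈ 4.04e+12 m = 4.04 Tm.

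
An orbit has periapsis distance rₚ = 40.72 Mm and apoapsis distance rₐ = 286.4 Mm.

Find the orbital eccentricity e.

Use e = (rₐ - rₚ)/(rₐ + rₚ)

Convert to SI: rₚ = 40.72 Mm = 4.072e+07 m; rₐ = 286.4 Mm = 2.864e+08 m.
e = (rₐ − rₚ) / (rₐ + rₚ).
e = (2.864e+08 − 4.072e+07) / (2.864e+08 + 4.072e+07) = 2.4568e+08 / 3.2712e+08 ≈ 0.751.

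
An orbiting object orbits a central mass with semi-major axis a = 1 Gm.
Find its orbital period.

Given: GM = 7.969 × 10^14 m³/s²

Convert to SI: a = 1 Gm = 1e+09 m.
Kepler's third law: T = 2π √(a³ / GM).
Substituting a = 1e+09 m and GM = 7.969e+14 m³/s²:
T = 2π √((1e+09)³ / 7.969e+14) s
T ≈ 7.038e+06 s = 81.46 days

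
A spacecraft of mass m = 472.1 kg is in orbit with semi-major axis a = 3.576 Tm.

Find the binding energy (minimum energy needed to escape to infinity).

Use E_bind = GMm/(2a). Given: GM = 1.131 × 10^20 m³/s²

Convert to SI: a = 3.576 Tm = 3.576e+12 m.
Total orbital energy is E = −GMm/(2a); binding energy is E_bind = −E = GMm/(2a).
E_bind = 1.131e+20 · 472.1 / (2 · 3.576e+12) J ≈ 7.466e+09 J = 7.466 GJ.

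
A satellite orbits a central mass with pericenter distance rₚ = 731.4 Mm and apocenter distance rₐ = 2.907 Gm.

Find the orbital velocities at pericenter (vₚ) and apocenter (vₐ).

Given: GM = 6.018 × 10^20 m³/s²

Convert to SI: rₚ = 731.4 Mm = 7.314e+08 m; rₐ = 2.907 Gm = 2.907e+09 m.
Use the vis-viva equation v² = GM(2/r − 1/a) with a = (rₚ + rₐ)/2 = (7.314e+08 + 2.907e+09)/2 = 1.8192e+09 m.
vₚ = √(GM · (2/rₚ − 1/a)) = √(6.018e+20 · (2/7.314e+08 − 1/1.8192e+09)) m/s ≈ 1.147e+06 m/s = 1147 km/s.
vₐ = √(GM · (2/rₐ − 1/a)) = √(6.018e+20 · (2/2.907e+09 − 1/1.8192e+09)) m/s ≈ 2.885e+05 m/s = 288.5 km/s.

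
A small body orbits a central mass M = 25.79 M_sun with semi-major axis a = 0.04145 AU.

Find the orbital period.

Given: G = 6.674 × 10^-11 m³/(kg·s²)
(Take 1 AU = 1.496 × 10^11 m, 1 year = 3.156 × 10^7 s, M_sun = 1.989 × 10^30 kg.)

Convert to SI: a = 0.04145 AU = 6.20092e+09 m; M = 25.79 M_sun = 5.12963e+31 kg.
GM = G · M = 6.674e-11 · 5.12963e+31 = 3.42352e+21 m³/s².
Kepler's third law: T = 2π √(a³ / GM).
Substituting a = 6.20092e+09 m and GM = 3.42352e+21 m³/s²:
T = 2π √((6.20092e+09)³ / 3.42352e+21) s
T ≈ 5.244e+04 s = 0.001661 years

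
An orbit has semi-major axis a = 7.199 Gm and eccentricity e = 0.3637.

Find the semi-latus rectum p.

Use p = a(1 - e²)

Convert to SI: a = 7.199 Gm = 7.199e+09 m.
p = a (1 − e²).
p = 7.199e+09 · (1 − (0.3637)²) = 7.199e+09 · 0.867722 ≈ 6.247e+09 m = 6.247 Gm.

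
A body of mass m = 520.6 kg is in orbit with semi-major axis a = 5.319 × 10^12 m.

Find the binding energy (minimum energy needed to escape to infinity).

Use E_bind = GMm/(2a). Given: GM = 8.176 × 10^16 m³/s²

Total orbital energy is E = −GMm/(2a); binding energy is E_bind = −E = GMm/(2a).
E_bind = 8.176e+16 · 520.6 / (2 · 5.319e+12) J ≈ 4.001e+06 J = 4.001 MJ.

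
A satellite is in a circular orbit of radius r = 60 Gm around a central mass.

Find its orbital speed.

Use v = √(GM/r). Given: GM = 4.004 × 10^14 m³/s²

Convert to SI: r = 60 Gm = 6e+10 m.
For a circular orbit, gravity supplies the centripetal force, so v = √(GM / r).
v = √(4.004e+14 / 6e+10) m/s ≈ 81.69 m/s = 81.69 m/s.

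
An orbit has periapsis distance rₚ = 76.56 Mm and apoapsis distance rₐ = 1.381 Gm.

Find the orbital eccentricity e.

Convert to SI: rₚ = 76.56 Mm = 7.656e+07 m; rₐ = 1.381 Gm = 1.381e+09 m.
e = (rₐ − rₚ) / (rₐ + rₚ).
e = (1.381e+09 − 7.656e+07) / (1.381e+09 + 7.656e+07) = 1.30444e+09 / 1.45756e+09 ≈ 0.8949.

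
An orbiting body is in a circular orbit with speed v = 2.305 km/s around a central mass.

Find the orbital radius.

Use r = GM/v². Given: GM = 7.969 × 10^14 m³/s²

Convert to SI: v = 2.305 km/s = 2305 m/s.
For a circular orbit, v² = GM / r, so r = GM / v².
r = 7.969e+14 / (2305)² m ≈ 1.5e+08 m = 150 Mm.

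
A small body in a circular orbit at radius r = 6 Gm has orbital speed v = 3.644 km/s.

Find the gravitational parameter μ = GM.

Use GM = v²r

Convert to SI: r = 6 Gm = 6e+09 m; v = 3.644 km/s = 3644 m/s.
For a circular orbit v² = GM/r, so GM = v² · r.
GM = (3644)² · 6e+09 m³/s² ≈ 7.967e+16 m³/s² = 7.967 × 10^16 m³/s².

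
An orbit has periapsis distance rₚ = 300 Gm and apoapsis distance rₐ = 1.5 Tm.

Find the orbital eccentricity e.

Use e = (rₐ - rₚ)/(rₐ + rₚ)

Convert to SI: rₚ = 300 Gm = 3e+11 m; rₐ = 1.5 Tm = 1.5e+12 m.
e = (rₐ − rₚ) / (rₐ + rₚ).
e = (1.5e+12 − 3e+11) / (1.5e+12 + 3e+11) = 1.2e+12 / 1.8e+12 ≈ 0.6667.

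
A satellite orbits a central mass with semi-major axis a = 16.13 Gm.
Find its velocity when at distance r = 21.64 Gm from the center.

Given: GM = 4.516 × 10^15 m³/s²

Convert to SI: a = 16.13 Gm = 1.613e+10 m; r = 21.64 Gm = 2.164e+10 m.
Vis-viva: v = √(GM · (2/r − 1/a)).
2/r − 1/a = 2/2.164e+10 − 1/1.613e+10 = 3.04252e-11 m⁻¹.
v = √(4.516e+15 · 3.04252e-11) m/s ≈ 370.7 m/s = 370.7 m/s.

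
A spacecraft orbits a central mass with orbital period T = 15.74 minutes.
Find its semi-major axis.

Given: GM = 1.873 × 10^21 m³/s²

Convert to SI: T = 15.74 minutes = 944.4 s.
Invert Kepler's third law: a = (GM · T² / (4π²))^(1/3).
Substituting T = 944.4 s and GM = 1.873e+21 m³/s²:
a = (1.873e+21 · (944.4)² / (4π²))^(1/3) m
a ≈ 3.485e+08 m = 348.5 Mm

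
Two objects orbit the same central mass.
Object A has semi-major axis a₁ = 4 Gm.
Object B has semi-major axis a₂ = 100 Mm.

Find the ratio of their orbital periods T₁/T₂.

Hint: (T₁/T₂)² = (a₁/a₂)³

Convert to SI: a₁ = 4 Gm = 4e+09 m; a₂ = 100 Mm = 1e+08 m.
From Kepler's third law, (T₁/T₂)² = (a₁/a₂)³, so T₁/T₂ = (a₁/a₂)^(3/2).
a₁/a₂ = 4e+09 / 1e+08 = 40.
T₁/T₂ = (40)^(3/2) ≈ 253.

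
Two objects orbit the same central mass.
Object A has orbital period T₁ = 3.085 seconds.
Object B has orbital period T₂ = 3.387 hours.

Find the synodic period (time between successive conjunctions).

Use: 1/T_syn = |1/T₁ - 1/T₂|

Convert to SI: T₂ = 3.387 hours = 12193.2 s.
T_syn = |T₁ · T₂ / (T₁ − T₂)|.
T_syn = |3.085 · 12193.2 / (3.085 − 12193.2)| s ≈ 3.086 s = 3.086 seconds.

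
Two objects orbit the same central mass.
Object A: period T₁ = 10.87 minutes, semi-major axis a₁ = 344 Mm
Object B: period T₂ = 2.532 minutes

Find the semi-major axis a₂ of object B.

Convert to SI: T₁ = 10.87 minutes = 652.2 s; a₁ = 344 Mm = 3.44e+08 m; T₂ = 2.532 minutes = 151.92 s.
Kepler's third law: (T₁/T₂)² = (a₁/a₂)³ ⇒ a₂ = a₁ · (T₂/T₁)^(2/3).
T₂/T₁ = 151.92 / 652.2 = 0.232935.
a₂ = 3.44e+08 · (0.232935)^(2/3) m ≈ 1.302e+08 m = 130.2 Mm.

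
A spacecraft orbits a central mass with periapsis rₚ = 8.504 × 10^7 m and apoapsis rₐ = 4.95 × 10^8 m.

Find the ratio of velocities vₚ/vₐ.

Conservation of angular momentum gives rₚvₚ = rₐvₐ, so vₚ/vₐ = rₐ/rₚ.
vₚ/vₐ = 4.95e+08 / 8.504e+07 ≈ 5.821.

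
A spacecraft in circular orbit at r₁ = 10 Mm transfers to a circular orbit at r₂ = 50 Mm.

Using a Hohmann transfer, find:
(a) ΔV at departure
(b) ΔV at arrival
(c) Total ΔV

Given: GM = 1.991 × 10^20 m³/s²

Convert to SI: r₁ = 10 Mm = 1e+07 m; r₂ = 50 Mm = 5e+07 m.
Transfer semi-major axis: a_t = (r₁ + r₂)/2 = (1e+07 + 5e+07)/2 = 3e+07 m.
Circular speeds: v₁ = √(GM/r₁) = 4.46206e+06 m/s, v₂ = √(GM/r₂) = 1.99549e+06 m/s.
Transfer speeds (vis-viva v² = GM(2/r − 1/a_t)): v₁ᵗ = 5.7605e+06 m/s, v₂ᵗ = 1.1521e+06 m/s.
(a) ΔV₁ = |v₁ᵗ − v₁| ≈ 1.298e+06 m/s = 1298 km/s.
(b) ΔV₂ = |v₂ − v₂ᵗ| ≈ 8.434e+05 m/s = 843.4 km/s.
(c) ΔV_total = ΔV₁ + ΔV₂ ≈ 2.142e+06 m/s = 2142 km/s.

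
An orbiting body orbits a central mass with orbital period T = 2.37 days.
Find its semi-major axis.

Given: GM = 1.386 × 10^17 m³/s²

Convert to SI: T = 2.37 days = 204768 s.
Invert Kepler's third law: a = (GM · T² / (4π²))^(1/3).
Substituting T = 204768 s and GM = 1.386e+17 m³/s²:
a = (1.386e+17 · (204768)² / (4π²))^(1/3) m
a ≈ 5.28e+08 m = 528 Mm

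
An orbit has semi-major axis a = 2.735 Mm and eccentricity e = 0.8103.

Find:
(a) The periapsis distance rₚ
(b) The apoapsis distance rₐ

Convert to SI: a = 2.735 Mm = 2.735e+06 m.
(a) rₚ = a(1 − e) = 2.735e+06 · (1 − 0.8103) = 2.735e+06 · 0.1897 ≈ 5.188e+05 m = 518.8 km.
(b) rₐ = a(1 + e) = 2.735e+06 · (1 + 0.8103) = 2.735e+06 · 1.8103 ≈ 4.951e+06 m = 4.951 Mm.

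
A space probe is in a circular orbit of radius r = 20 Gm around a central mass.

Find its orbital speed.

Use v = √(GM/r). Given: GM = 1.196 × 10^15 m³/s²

Convert to SI: r = 20 Gm = 2e+10 m.
For a circular orbit, gravity supplies the centripetal force, so v = √(GM / r).
v = √(1.196e+15 / 2e+10) m/s ≈ 244.5 m/s = 244.5 m/s.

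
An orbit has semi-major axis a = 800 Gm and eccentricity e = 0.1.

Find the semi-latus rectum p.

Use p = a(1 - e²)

Convert to SI: a = 800 Gm = 8e+11 m.
p = a (1 − e²).
p = 8e+11 · (1 − (0.1)²) = 8e+11 · 0.99 ≈ 7.92e+11 m = 792 Gm.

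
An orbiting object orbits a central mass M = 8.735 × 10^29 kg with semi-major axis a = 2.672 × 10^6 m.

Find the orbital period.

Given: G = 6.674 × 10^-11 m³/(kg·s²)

GM = G · M = 6.674e-11 · 8.735e+29 = 5.82974e+19 m³/s².
Kepler's third law: T = 2π √(a³ / GM).
Substituting a = 2.672e+06 m and GM = 5.82974e+19 m³/s²:
T = 2π √((2.672e+06)³ / 5.82974e+19) s
T ≈ 3.594 s = 3.594 seconds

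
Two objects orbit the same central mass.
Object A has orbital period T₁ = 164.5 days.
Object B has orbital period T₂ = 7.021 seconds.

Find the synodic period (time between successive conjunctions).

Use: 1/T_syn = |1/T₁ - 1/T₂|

Convert to SI: T₁ = 164.5 days = 1.42128e+07 s.
T_syn = |T₁ · T₂ / (T₁ − T₂)|.
T_syn = |1.42128e+07 · 7.021 / (1.42128e+07 − 7.021)| s ≈ 7.021 s = 7.021 seconds.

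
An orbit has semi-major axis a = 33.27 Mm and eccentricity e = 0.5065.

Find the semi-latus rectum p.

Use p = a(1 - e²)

Convert to SI: a = 33.27 Mm = 3.327e+07 m.
p = a (1 − e²).
p = 3.327e+07 · (1 − (0.5065)²) = 3.327e+07 · 0.743458 ≈ 2.473e+07 m = 24.73 Mm.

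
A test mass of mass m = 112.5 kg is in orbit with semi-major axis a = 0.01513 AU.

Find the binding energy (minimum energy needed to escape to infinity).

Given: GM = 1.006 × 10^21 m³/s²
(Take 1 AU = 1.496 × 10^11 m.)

Convert to SI: a = 0.01513 AU = 2.26345e+09 m.
Total orbital energy is E = −GMm/(2a); binding energy is E_bind = −E = GMm/(2a).
E_bind = 1.006e+21 · 112.5 / (2 · 2.26345e+09) J ≈ 2.5e+13 J = 25 TJ.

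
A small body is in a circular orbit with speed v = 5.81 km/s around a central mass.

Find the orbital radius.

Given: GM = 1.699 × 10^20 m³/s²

Convert to SI: v = 5.81 km/s = 5810 m/s.
For a circular orbit, v² = GM / r, so r = GM / v².
r = 1.699e+20 / (5810)² m ≈ 5.033e+12 m = 5.033 × 10^12 m.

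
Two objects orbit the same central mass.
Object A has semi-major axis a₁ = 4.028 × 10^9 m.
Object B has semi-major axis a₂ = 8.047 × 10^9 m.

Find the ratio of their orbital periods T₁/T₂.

From Kepler's third law, (T₁/T₂)² = (a₁/a₂)³, so T₁/T₂ = (a₁/a₂)^(3/2).
a₁/a₂ = 4.028e+09 / 8.047e+09 = 0.500559.
T₁/T₂ = (0.500559)^(3/2) ≈ 0.3541.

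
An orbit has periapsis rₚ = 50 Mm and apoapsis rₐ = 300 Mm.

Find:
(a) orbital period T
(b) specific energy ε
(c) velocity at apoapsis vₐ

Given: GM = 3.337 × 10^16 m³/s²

Convert to SI: rₚ = 50 Mm = 5e+07 m; rₐ = 300 Mm = 3e+08 m.
(a) With a = (rₚ + rₐ)/2 = 1.75e+08 m, T = 2π √(a³/GM) = 2π √((1.75e+08)³/3.337e+16) s ≈ 7.963e+04 s
(b) With a = (rₚ + rₐ)/2 = 1.75e+08 m, ε = −GM/(2a) = −3.337e+16/(2 · 1.75e+08) J/kg ≈ -9.534e+07 J/kg
(c) With a = (rₚ + rₐ)/2 = 1.75e+08 m, vₐ = √(GM (2/rₐ − 1/a)) = √(3.337e+16 · (2/3e+08 − 1/1.75e+08)) m/s ≈ 5637 m/s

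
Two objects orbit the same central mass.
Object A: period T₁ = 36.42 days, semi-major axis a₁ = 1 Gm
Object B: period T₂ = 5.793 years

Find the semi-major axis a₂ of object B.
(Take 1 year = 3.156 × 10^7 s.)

Convert to SI: T₁ = 36.42 days = 3.14669e+06 s; a₁ = 1 Gm = 1e+09 m; T₂ = 5.793 years = 1.82827e+08 s.
Kepler's third law: (T₁/T₂)² = (a₁/a₂)³ ⇒ a₂ = a₁ · (T₂/T₁)^(2/3).
T₂/T₁ = 1.82827e+08 / 3.14669e+06 = 58.1014.
a₂ = 1e+09 · (58.1014)^(2/3) m ≈ 1.5e+10 m = 15 Gm.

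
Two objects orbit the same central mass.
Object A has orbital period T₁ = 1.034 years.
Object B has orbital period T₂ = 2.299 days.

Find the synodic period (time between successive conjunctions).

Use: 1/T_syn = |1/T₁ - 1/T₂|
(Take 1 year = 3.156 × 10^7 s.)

Convert to SI: T₁ = 1.034 years = 3.2633e+07 s; T₂ = 2.299 days = 198634 s.
T_syn = |T₁ · T₂ / (T₁ − T₂)|.
T_syn = |3.2633e+07 · 198634 / (3.2633e+07 − 198634)| s ≈ 1.999e+05 s = 2.313 days.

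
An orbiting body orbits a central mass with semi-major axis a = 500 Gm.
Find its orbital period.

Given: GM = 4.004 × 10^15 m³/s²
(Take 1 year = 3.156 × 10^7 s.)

Convert to SI: a = 500 Gm = 5e+11 m.
Kepler's third law: T = 2π √(a³ / GM).
Substituting a = 5e+11 m and GM = 4.004e+15 m³/s²:
T = 2π √((5e+11)³ / 4.004e+15) s
T ≈ 3.511e+10 s = 1112 years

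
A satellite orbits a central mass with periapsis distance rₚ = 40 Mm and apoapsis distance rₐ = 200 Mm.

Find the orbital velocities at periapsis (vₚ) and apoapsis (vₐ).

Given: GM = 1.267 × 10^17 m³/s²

Convert to SI: rₚ = 40 Mm = 4e+07 m; rₐ = 200 Mm = 2e+08 m.
Use the vis-viva equation v² = GM(2/r − 1/a) with a = (rₚ + rₐ)/2 = (4e+07 + 2e+08)/2 = 1.2e+08 m.
vₚ = √(GM · (2/rₚ − 1/a)) = √(1.267e+17 · (2/4e+07 − 1/1.2e+08)) m/s ≈ 7.266e+04 m/s = 72.66 km/s.
vₐ = √(GM · (2/rₐ − 1/a)) = √(1.267e+17 · (2/2e+08 − 1/1.2e+08)) m/s ≈ 1.453e+04 m/s = 14.53 km/s.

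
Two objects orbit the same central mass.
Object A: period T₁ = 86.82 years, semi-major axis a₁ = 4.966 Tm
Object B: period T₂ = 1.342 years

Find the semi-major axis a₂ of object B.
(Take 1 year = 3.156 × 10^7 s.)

Convert to SI: T₁ = 86.82 years = 2.74004e+09 s; a₁ = 4.966 Tm = 4.966e+12 m; T₂ = 1.342 years = 4.23535e+07 s.
Kepler's third law: (T₁/T₂)² = (a₁/a₂)³ ⇒ a₂ = a₁ · (T₂/T₁)^(2/3).
T₂/T₁ = 4.23535e+07 / 2.74004e+09 = 0.0154573.
a₂ = 4.966e+12 · (0.0154573)^(2/3) m ≈ 3.081e+11 m = 308.1 Gm.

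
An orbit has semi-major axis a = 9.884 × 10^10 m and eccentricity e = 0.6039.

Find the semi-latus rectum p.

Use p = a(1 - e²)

p = a (1 − e²).
p = 9.884e+10 · (1 − (0.6039)²) = 9.884e+10 · 0.635305 ≈ 6.279e+10 m = 6.279 × 10^10 m.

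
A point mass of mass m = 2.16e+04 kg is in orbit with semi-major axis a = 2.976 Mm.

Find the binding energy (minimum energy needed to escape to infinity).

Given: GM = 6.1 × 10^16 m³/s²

Convert to SI: a = 2.976 Mm = 2.976e+06 m.
Total orbital energy is E = −GMm/(2a); binding energy is E_bind = −E = GMm/(2a).
E_bind = 6.1e+16 · 2.16e+04 / (2 · 2.976e+06) J ≈ 2.214e+14 J = 221.4 TJ.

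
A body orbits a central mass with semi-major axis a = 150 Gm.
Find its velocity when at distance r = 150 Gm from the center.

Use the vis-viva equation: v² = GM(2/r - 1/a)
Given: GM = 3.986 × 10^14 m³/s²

Convert to SI: a = 150 Gm = 1.5e+11 m; r = 150 Gm = 1.5e+11 m.
Vis-viva: v = √(GM · (2/r − 1/a)).
2/r − 1/a = 2/1.5e+11 − 1/1.5e+11 = 6.66667e-12 m⁻¹.
v = √(3.986e+14 · 6.66667e-12) m/s ≈ 51.55 m/s = 51.55 m/s.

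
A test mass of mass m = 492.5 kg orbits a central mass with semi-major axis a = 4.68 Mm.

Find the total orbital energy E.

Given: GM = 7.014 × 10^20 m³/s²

Convert to SI: a = 4.68 Mm = 4.68e+06 m.
E = −GMm / (2a).
E = −7.014e+20 · 492.5 / (2 · 4.68e+06) J ≈ -3.691e+16 J = -36.91 PJ.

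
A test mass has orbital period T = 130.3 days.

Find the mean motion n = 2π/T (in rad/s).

Convert to SI: T = 130.3 days = 1.12579e+07 s.
n = 2π / T.
n = 2π / 1.12579e+07 s ≈ 5.581e-07 rad/s.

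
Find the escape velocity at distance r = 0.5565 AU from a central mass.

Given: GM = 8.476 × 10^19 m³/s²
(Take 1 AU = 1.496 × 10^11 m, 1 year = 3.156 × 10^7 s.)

Convert to SI: r = 0.5565 AU = 8.32524e+10 m.
Escape velocity comes from setting total energy to zero: ½v² − GM/r = 0 ⇒ v_esc = √(2GM / r).
v_esc = √(2 · 8.476e+19 / 8.32524e+10) m/s ≈ 4.512e+04 m/s = 9.52 AU/year.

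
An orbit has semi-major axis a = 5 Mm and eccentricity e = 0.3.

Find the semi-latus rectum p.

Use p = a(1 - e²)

Convert to SI: a = 5 Mm = 5e+06 m.
p = a (1 − e²).
p = 5e+06 · (1 − (0.3)²) = 5e+06 · 0.91 ≈ 4.55e+06 m = 4.55 Mm.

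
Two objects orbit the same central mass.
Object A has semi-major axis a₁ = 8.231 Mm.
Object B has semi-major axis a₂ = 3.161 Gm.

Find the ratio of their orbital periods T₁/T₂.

Convert to SI: a₁ = 8.231 Mm = 8.231e+06 m; a₂ = 3.161 Gm = 3.161e+09 m.
From Kepler's third law, (T₁/T₂)² = (a₁/a₂)³, so T₁/T₂ = (a₁/a₂)^(3/2).
a₁/a₂ = 8.231e+06 / 3.161e+09 = 0.00260392.
T₁/T₂ = (0.00260392)^(3/2) ≈ 0.0001329.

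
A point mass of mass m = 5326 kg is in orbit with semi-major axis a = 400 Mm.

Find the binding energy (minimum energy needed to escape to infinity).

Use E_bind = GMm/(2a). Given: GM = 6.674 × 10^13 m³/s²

Convert to SI: a = 400 Mm = 4e+08 m.
Total orbital energy is E = −GMm/(2a); binding energy is E_bind = −E = GMm/(2a).
E_bind = 6.674e+13 · 5326 / (2 · 4e+08) J ≈ 4.443e+08 J = 444.3 MJ.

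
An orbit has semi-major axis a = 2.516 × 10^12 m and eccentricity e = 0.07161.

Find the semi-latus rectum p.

p = a (1 − e²).
p = 2.516e+12 · (1 − (0.07161)²) = 2.516e+12 · 0.994872 ≈ 2.503e+12 m = 2.503 × 10^12 m.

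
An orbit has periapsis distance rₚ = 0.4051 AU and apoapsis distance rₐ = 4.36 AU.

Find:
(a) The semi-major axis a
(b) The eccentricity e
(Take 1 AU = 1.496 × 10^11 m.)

Convert to SI: rₚ = 0.4051 AU = 6.0603e+10 m; rₐ = 4.36 AU = 6.52256e+11 m.
(a) a = (rₚ + rₐ) / 2 = (6.0603e+10 + 6.52256e+11) / 2 ≈ 3.564e+11 m = 2.383 AU.
(b) e = (rₐ − rₚ) / (rₐ + rₚ) = (6.52256e+11 − 6.0603e+10) / (6.52256e+11 + 6.0603e+10) ≈ 0.83.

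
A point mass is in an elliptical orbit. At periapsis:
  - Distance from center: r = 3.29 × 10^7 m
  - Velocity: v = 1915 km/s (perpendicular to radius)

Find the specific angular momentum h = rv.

Convert to SI: v = 1915 km/s = 1.915e+06 m/s.
With v perpendicular to r, h = r · v.
h = 3.29e+07 · 1.915e+06 m²/s ≈ 6.3e+13 m²/s.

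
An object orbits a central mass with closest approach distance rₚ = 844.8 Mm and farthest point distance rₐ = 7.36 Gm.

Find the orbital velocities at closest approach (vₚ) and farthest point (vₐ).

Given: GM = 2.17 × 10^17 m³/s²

Convert to SI: rₚ = 844.8 Mm = 8.448e+08 m; rₐ = 7.36 Gm = 7.36e+09 m.
Use the vis-viva equation v² = GM(2/r − 1/a) with a = (rₚ + rₐ)/2 = (8.448e+08 + 7.36e+09)/2 = 4.1024e+09 m.
vₚ = √(GM · (2/rₚ − 1/a)) = √(2.17e+17 · (2/8.448e+08 − 1/4.1024e+09)) m/s ≈ 2.147e+04 m/s = 21.47 km/s.
vₐ = √(GM · (2/rₐ − 1/a)) = √(2.17e+17 · (2/7.36e+09 − 1/4.1024e+09)) m/s ≈ 2464 m/s = 2.464 km/s.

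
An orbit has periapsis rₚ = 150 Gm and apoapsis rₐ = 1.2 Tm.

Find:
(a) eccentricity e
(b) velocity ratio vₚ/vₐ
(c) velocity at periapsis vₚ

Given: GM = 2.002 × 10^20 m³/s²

Convert to SI: rₚ = 150 Gm = 1.5e+11 m; rₐ = 1.2 Tm = 1.2e+12 m.
(a) e = (rₐ − rₚ)/(rₐ + rₚ) = (1.2e+12 − 1.5e+11)/(1.2e+12 + 1.5e+11) ≈ 0.7778
(b) Conservation of angular momentum (rₚvₚ = rₐvₐ) gives vₚ/vₐ = rₐ/rₚ = 1.2e+12/1.5e+11 ≈ 8
(c) With a = (rₚ + rₐ)/2 = 6.75e+11 m, vₚ = √(GM (2/rₚ − 1/a)) = √(2.002e+20 · (2/1.5e+11 − 1/6.75e+11)) m/s ≈ 4.871e+04 m/s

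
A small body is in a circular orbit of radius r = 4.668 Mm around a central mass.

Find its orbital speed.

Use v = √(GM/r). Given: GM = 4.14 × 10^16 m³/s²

Convert to SI: r = 4.668 Mm = 4.668e+06 m.
For a circular orbit, gravity supplies the centripetal force, so v = √(GM / r).
v = √(4.14e+16 / 4.668e+06) m/s ≈ 9.417e+04 m/s = 94.17 km/s.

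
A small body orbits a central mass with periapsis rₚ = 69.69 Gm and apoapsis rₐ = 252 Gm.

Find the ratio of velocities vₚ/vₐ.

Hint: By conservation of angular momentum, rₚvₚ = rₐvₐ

Convert to SI: rₚ = 69.69 Gm = 6.969e+10 m; rₐ = 252 Gm = 2.52e+11 m.
Conservation of angular momentum gives rₚvₚ = rₐvₐ, so vₚ/vₐ = rₐ/rₚ.
vₚ/vₐ = 2.52e+11 / 6.969e+10 ≈ 3.616.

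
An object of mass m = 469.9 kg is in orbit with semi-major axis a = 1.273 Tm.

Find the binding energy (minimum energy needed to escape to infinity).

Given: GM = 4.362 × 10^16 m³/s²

Convert to SI: a = 1.273 Tm = 1.273e+12 m.
Total orbital energy is E = −GMm/(2a); binding energy is E_bind = −E = GMm/(2a).
E_bind = 4.362e+16 · 469.9 / (2 · 1.273e+12) J ≈ 8.051e+06 J = 8.051 MJ.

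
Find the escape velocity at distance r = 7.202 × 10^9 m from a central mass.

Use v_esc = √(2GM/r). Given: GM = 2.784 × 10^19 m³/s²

Escape velocity comes from setting total energy to zero: ½v² − GM/r = 0 ⇒ v_esc = √(2GM / r).
v_esc = √(2 · 2.784e+19 / 7.202e+09) m/s ≈ 8.793e+04 m/s = 87.93 km/s.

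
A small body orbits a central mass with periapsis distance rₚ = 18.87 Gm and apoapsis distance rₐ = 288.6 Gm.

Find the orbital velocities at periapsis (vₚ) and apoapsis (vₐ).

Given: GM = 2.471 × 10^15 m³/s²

Convert to SI: rₚ = 18.87 Gm = 1.887e+10 m; rₐ = 288.6 Gm = 2.886e+11 m.
Use the vis-viva equation v² = GM(2/r − 1/a) with a = (rₚ + rₐ)/2 = (1.887e+10 + 2.886e+11)/2 = 1.53735e+11 m.
vₚ = √(GM · (2/rₚ − 1/a)) = √(2.471e+15 · (2/1.887e+10 − 1/1.53735e+11)) m/s ≈ 495.8 m/s = 495.8 m/s.
vₐ = √(GM · (2/rₐ − 1/a)) = √(2.471e+15 · (2/2.886e+11 − 1/1.53735e+11)) m/s ≈ 32.42 m/s = 32.42 m/s.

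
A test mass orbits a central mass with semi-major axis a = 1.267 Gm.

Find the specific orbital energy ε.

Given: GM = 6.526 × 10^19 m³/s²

Convert to SI: a = 1.267 Gm = 1.267e+09 m.
ε = −GM / (2a).
ε = −6.526e+19 / (2 · 1.267e+09) J/kg ≈ -2.575e+10 J/kg = -25.75 GJ/kg.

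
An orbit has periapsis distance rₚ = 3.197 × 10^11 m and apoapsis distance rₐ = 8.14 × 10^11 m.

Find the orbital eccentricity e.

e = (rₐ − rₚ) / (rₐ + rₚ).
e = (8.14e+11 − 3.197e+11) / (8.14e+11 + 3.197e+11) = 4.943e+11 / 1.1337e+12 ≈ 0.436.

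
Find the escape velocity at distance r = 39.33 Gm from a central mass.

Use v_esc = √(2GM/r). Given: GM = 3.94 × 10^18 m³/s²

Convert to SI: r = 39.33 Gm = 3.933e+10 m.
Escape velocity comes from setting total energy to zero: ½v² − GM/r = 0 ⇒ v_esc = √(2GM / r).
v_esc = √(2 · 3.94e+18 / 3.933e+10) m/s ≈ 1.415e+04 m/s = 14.15 km/s.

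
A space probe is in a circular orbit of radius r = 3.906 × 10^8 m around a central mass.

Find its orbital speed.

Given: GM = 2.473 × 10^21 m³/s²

For a circular orbit, gravity supplies the centripetal force, so v = √(GM / r).
v = √(2.473e+21 / 3.906e+08) m/s ≈ 2.516e+06 m/s = 2516 km/s.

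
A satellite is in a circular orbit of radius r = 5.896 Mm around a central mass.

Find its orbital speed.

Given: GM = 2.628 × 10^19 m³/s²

Convert to SI: r = 5.896 Mm = 5.896e+06 m.
For a circular orbit, gravity supplies the centripetal force, so v = √(GM / r).
v = √(2.628e+19 / 5.896e+06) m/s ≈ 2.111e+06 m/s = 2111 km/s.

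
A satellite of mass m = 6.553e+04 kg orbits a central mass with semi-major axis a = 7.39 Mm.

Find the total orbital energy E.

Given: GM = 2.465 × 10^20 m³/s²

Convert to SI: a = 7.39 Mm = 7.39e+06 m.
E = −GMm / (2a).
E = −2.465e+20 · 6.553e+04 / (2 · 7.39e+06) J ≈ -1.093e+18 J = -1.093 EJ.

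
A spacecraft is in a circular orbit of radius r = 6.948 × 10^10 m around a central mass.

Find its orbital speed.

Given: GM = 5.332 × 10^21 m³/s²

For a circular orbit, gravity supplies the centripetal force, so v = √(GM / r).
v = √(5.332e+21 / 6.948e+10) m/s ≈ 2.77e+05 m/s = 277 km/s.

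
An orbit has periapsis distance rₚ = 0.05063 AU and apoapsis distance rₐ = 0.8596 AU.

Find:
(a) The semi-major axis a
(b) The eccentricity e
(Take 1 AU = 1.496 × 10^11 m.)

Convert to SI: rₚ = 0.05063 AU = 7.57425e+09 m; rₐ = 0.8596 AU = 1.28596e+11 m.
(a) a = (rₚ + rₐ) / 2 = (7.57425e+09 + 1.28596e+11) / 2 ≈ 6.809e+10 m = 0.4551 AU.
(b) e = (rₐ − rₚ) / (rₐ + rₚ) = (1.28596e+11 − 7.57425e+09) / (1.28596e+11 + 7.57425e+09) ≈ 0.8888.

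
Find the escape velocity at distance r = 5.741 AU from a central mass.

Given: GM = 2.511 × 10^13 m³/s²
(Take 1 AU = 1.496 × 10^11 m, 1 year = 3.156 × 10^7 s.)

Convert to SI: r = 5.741 AU = 8.58854e+11 m.
Escape velocity comes from setting total energy to zero: ½v² − GM/r = 0 ⇒ v_esc = √(2GM / r).
v_esc = √(2 · 2.511e+13 / 8.58854e+11) m/s ≈ 7.647 m/s = 0.001613 AU/year.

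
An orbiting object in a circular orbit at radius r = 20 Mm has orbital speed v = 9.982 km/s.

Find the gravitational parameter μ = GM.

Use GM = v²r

Convert to SI: r = 20 Mm = 2e+07 m; v = 9.982 km/s = 9982 m/s.
For a circular orbit v² = GM/r, so GM = v² · r.
GM = (9982)² · 2e+07 m³/s² ≈ 1.993e+15 m³/s² = 1.993 × 10^15 m³/s².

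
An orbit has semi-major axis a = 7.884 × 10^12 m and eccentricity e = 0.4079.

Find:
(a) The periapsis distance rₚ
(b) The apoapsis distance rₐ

(a) rₚ = a(1 − e) = 7.884e+12 · (1 − 0.4079) = 7.884e+12 · 0.5921 ≈ 4.668e+12 m = 4.668 × 10^12 m.
(b) rₐ = a(1 + e) = 7.884e+12 · (1 + 0.4079) = 7.884e+12 · 1.4079 ≈ 1.11e+13 m = 1.11 × 10^13 m.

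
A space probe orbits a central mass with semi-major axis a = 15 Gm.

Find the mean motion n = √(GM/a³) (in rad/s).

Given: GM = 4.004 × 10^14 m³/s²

Convert to SI: a = 15 Gm = 1.5e+10 m.
n = √(GM / a³).
n = √(4.004e+14 / (1.5e+10)³) rad/s ≈ 1.089e-08 rad/s.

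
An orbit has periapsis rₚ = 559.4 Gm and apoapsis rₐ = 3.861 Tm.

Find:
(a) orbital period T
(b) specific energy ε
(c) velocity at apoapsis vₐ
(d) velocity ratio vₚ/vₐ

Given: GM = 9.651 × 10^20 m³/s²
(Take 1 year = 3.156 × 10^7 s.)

Convert to SI: rₚ = 559.4 Gm = 5.594e+11 m; rₐ = 3.861 Tm = 3.861e+12 m.
(a) With a = (rₚ + rₐ)/2 = 2.2102e+12 m, T = 2π √(a³/GM) = 2π √((2.2102e+12)³/9.651e+20) s ≈ 6.646e+08 s
(b) With a = (rₚ + rₐ)/2 = 2.2102e+12 m, ε = −GM/(2a) = −9.651e+20/(2 · 2.2102e+12) J/kg ≈ -2.183e+08 J/kg
(c) With a = (rₚ + rₐ)/2 = 2.2102e+12 m, vₐ = √(GM (2/rₐ − 1/a)) = √(9.651e+20 · (2/3.861e+12 − 1/2.2102e+12)) m/s ≈ 7954 m/s
(d) Conservation of angular momentum (rₚvₚ = rₐvₐ) gives vₚ/vₐ = rₐ/rₚ = 3.861e+12/5.594e+11 ≈ 6.902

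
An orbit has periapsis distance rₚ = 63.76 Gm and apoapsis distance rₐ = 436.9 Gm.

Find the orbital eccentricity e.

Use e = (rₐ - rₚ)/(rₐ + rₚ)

Convert to SI: rₚ = 63.76 Gm = 6.376e+10 m; rₐ = 436.9 Gm = 4.369e+11 m.
e = (rₐ − rₚ) / (rₐ + rₚ).
e = (4.369e+11 − 6.376e+10) / (4.369e+11 + 6.376e+10) = 3.7314e+11 / 5.0066e+11 ≈ 0.7453.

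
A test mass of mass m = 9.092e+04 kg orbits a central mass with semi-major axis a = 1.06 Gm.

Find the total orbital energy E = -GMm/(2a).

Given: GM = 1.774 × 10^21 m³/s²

Convert to SI: a = 1.06 Gm = 1.06e+09 m.
E = −GMm / (2a).
E = −1.774e+21 · 9.092e+04 / (2 · 1.06e+09) J ≈ -7.608e+16 J = -76.08 PJ.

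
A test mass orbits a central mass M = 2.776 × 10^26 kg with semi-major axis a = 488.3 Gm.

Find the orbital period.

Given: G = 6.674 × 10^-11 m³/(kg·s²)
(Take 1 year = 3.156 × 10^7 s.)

Convert to SI: a = 488.3 Gm = 4.883e+11 m.
GM = G · M = 6.674e-11 · 2.776e+26 = 1.8527e+16 m³/s².
Kepler's third law: T = 2π √(a³ / GM).
Substituting a = 4.883e+11 m and GM = 1.8527e+16 m³/s²:
T = 2π √((4.883e+11)³ / 1.8527e+16) s
T ≈ 1.575e+10 s = 499.1 years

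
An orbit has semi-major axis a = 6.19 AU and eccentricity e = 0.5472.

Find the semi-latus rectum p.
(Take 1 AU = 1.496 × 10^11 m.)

Convert to SI: a = 6.19 AU = 9.26024e+11 m.
p = a (1 − e²).
p = 9.26024e+11 · (1 − (0.5472)²) = 9.26024e+11 · 0.700572 ≈ 6.487e+11 m = 4.337 AU.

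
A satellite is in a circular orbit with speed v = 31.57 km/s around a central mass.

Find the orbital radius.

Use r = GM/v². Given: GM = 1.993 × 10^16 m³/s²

Convert to SI: v = 31.57 km/s = 31570 m/s.
For a circular orbit, v² = GM / r, so r = GM / v².
r = 1.993e+16 / (31570)² m ≈ 2e+07 m = 20 Mm.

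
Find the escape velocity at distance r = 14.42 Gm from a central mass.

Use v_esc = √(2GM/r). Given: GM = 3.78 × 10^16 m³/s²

Convert to SI: r = 14.42 Gm = 1.442e+10 m.
Escape velocity comes from setting total energy to zero: ½v² − GM/r = 0 ⇒ v_esc = √(2GM / r).
v_esc = √(2 · 3.78e+16 / 1.442e+10) m/s ≈ 2290 m/s = 2.29 km/s.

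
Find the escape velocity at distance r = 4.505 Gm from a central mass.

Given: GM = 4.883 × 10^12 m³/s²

Convert to SI: r = 4.505 Gm = 4.505e+09 m.
Escape velocity comes from setting total energy to zero: ½v² − GM/r = 0 ⇒ v_esc = √(2GM / r).
v_esc = √(2 · 4.883e+12 / 4.505e+09) m/s ≈ 46.56 m/s = 46.56 m/s.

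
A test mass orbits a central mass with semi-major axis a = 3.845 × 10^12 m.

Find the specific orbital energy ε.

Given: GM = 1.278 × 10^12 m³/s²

ε = −GM / (2a).
ε = −1.278e+12 / (2 · 3.845e+12) J/kg ≈ -0.1662 J/kg = -0.1662 J/kg.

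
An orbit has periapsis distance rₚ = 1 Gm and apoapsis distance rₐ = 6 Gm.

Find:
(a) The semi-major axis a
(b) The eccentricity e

Convert to SI: rₚ = 1 Gm = 1e+09 m; rₐ = 6 Gm = 6e+09 m.
(a) a = (rₚ + rₐ) / 2 = (1e+09 + 6e+09) / 2 ≈ 3.5e+09 m = 3.5 Gm.
(b) e = (rₐ − rₚ) / (rₐ + rₚ) = (6e+09 − 1e+09) / (6e+09 + 1e+09) ≈ 0.7143.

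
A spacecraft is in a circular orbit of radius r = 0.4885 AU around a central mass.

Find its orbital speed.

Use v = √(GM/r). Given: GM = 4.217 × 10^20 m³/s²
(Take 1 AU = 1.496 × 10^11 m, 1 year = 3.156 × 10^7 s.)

Convert to SI: r = 0.4885 AU = 7.30796e+10 m.
For a circular orbit, gravity supplies the centripetal force, so v = √(GM / r).
v = √(4.217e+20 / 7.30796e+10) m/s ≈ 7.596e+04 m/s = 16.03 AU/year.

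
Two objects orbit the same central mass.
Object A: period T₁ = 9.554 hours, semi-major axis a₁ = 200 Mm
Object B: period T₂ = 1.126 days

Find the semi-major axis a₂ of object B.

Convert to SI: T₁ = 9.554 hours = 34394.4 s; a₁ = 200 Mm = 2e+08 m; T₂ = 1.126 days = 97286.4 s.
Kepler's third law: (T₁/T₂)² = (a₁/a₂)³ ⇒ a₂ = a₁ · (T₂/T₁)^(2/3).
T₂/T₁ = 97286.4 / 34394.4 = 2.82855.
a₂ = 2e+08 · (2.82855)^(2/3) m ≈ 4e+08 m = 400 Mm.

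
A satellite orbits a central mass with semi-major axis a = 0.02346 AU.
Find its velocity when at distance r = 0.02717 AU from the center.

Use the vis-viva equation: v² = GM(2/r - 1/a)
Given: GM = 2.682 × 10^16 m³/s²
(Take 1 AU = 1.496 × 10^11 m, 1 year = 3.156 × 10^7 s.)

Convert to SI: a = 0.02346 AU = 3.50962e+09 m; r = 0.02717 AU = 4.06463e+09 m.
Vis-viva: v = √(GM · (2/r − 1/a)).
2/r − 1/a = 2/4.06463e+09 − 1/3.50962e+09 = 2.07118e-10 m⁻¹.
v = √(2.682e+16 · 2.07118e-10) m/s ≈ 2357 m/s = 0.4972 AU/year.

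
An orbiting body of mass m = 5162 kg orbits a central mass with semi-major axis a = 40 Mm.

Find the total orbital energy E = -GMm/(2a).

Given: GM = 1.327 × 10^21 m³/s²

Convert to SI: a = 40 Mm = 4e+07 m.
E = −GMm / (2a).
E = −1.327e+21 · 5162 / (2 · 4e+07) J ≈ -8.562e+16 J = -85.62 PJ.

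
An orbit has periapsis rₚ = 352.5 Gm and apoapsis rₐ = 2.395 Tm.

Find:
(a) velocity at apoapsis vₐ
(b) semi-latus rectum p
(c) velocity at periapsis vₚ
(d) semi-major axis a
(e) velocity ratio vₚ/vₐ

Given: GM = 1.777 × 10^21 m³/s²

Convert to SI: rₚ = 352.5 Gm = 3.525e+11 m; rₐ = 2.395 Tm = 2.395e+12 m.
(a) With a = (rₚ + rₐ)/2 = 1.37375e+12 m, vₐ = √(GM (2/rₐ − 1/a)) = √(1.777e+21 · (2/2.395e+12 − 1/1.37375e+12)) m/s ≈ 1.38e+04 m/s
(b) From a = (rₚ + rₐ)/2 = 1.37375e+12 m and e = (rₐ − rₚ)/(rₐ + rₚ) = 0.743403, p = a(1 − e²) = 1.37375e+12 · (1 − (0.743403)²) ≈ 6.145e+11 m
(c) With a = (rₚ + rₐ)/2 = 1.37375e+12 m, vₚ = √(GM (2/rₚ − 1/a)) = √(1.777e+21 · (2/3.525e+11 − 1/1.37375e+12)) m/s ≈ 9.375e+04 m/s
(d) a = (rₚ + rₐ)/2 = (3.525e+11 + 2.395e+12)/2 ≈ 1.374e+12 m
(e) Conservation of angular momentum (rₚvₚ = rₐvₐ) gives vₚ/vₐ = rₐ/rₚ = 2.395e+12/3.525e+11 ≈ 6.794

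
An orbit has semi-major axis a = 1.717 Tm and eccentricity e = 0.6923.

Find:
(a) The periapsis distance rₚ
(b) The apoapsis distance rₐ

Convert to SI: a = 1.717 Tm = 1.717e+12 m.
(a) rₚ = a(1 − e) = 1.717e+12 · (1 − 0.6923) = 1.717e+12 · 0.3077 ≈ 5.283e+11 m = 528.3 Gm.
(b) rₐ = a(1 + e) = 1.717e+12 · (1 + 0.6923) = 1.717e+12 · 1.6923 ≈ 2.906e+12 m = 2.906 Tm.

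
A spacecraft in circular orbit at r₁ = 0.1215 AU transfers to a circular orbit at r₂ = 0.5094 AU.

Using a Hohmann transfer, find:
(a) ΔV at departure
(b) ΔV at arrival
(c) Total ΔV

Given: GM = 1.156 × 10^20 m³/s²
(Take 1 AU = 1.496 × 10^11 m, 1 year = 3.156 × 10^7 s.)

Convert to SI: r₁ = 0.1215 AU = 1.81764e+10 m; r₂ = 0.5094 AU = 7.62062e+10 m.
Transfer semi-major axis: a_t = (r₁ + r₂)/2 = (1.81764e+10 + 7.62062e+10)/2 = 4.71913e+10 m.
Circular speeds: v₁ = √(GM/r₁) = 79749 m/s, v₂ = √(GM/r₂) = 38947.9 m/s.
Transfer speeds (vis-viva v² = GM(2/r − 1/a_t)): v₁ᵗ = 101342 m/s, v₂ᵗ = 24171.7 m/s.
(a) ΔV₁ = |v₁ᵗ − v₁| ≈ 2.159e+04 m/s = 4.555 AU/year.
(b) ΔV₂ = |v₂ − v₂ᵗ| ≈ 1.478e+04 m/s = 3.117 AU/year.
(c) ΔV_total = ΔV₁ + ΔV₂ ≈ 3.637e+04 m/s = 7.673 AU/year.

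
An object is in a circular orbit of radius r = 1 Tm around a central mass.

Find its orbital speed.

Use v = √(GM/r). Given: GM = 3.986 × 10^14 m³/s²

Convert to SI: r = 1 Tm = 1e+12 m.
For a circular orbit, gravity supplies the centripetal force, so v = √(GM / r).
v = √(3.986e+14 / 1e+12) m/s ≈ 19.96 m/s = 19.96 m/s.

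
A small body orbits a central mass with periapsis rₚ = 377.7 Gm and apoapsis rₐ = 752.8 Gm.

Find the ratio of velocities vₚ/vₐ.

Convert to SI: rₚ = 377.7 Gm = 3.777e+11 m; rₐ = 752.8 Gm = 7.528e+11 m.
Conservation of angular momentum gives rₚvₚ = rₐvₐ, so vₚ/vₐ = rₐ/rₚ.
vₚ/vₐ = 7.528e+11 / 3.777e+11 ≈ 1.993.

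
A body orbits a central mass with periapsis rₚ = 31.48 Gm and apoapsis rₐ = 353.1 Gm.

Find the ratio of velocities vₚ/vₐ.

Convert to SI: rₚ = 31.48 Gm = 3.148e+10 m; rₐ = 353.1 Gm = 3.531e+11 m.
Conservation of angular momentum gives rₚvₚ = rₐvₐ, so vₚ/vₐ = rₐ/rₚ.
vₚ/vₐ = 3.531e+11 / 3.148e+10 ≈ 11.22.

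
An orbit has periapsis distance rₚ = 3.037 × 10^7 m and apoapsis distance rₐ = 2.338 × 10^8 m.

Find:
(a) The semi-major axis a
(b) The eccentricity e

(a) a = (rₚ + rₐ) / 2 = (3.037e+07 + 2.338e+08) / 2 ≈ 1.321e+08 m = 1.321 × 10^8 m.
(b) e = (rₐ − rₚ) / (rₐ + rₚ) = (2.338e+08 − 3.037e+07) / (2.338e+08 + 3.037e+07) ≈ 0.7701.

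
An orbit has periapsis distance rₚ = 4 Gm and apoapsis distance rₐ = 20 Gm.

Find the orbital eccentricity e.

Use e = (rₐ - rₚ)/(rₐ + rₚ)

Convert to SI: rₚ = 4 Gm = 4e+09 m; rₐ = 20 Gm = 2e+10 m.
e = (rₐ − rₚ) / (rₐ + rₚ).
e = (2e+10 − 4e+09) / (2e+10 + 4e+09) = 1.6e+10 / 2.4e+10 ≈ 0.6667.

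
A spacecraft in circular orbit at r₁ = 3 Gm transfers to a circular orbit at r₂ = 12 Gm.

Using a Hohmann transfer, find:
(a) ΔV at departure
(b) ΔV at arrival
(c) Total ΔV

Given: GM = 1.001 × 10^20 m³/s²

Convert to SI: r₁ = 3 Gm = 3e+09 m; r₂ = 12 Gm = 1.2e+10 m.
Transfer semi-major axis: a_t = (r₁ + r₂)/2 = (3e+09 + 1.2e+10)/2 = 7.5e+09 m.
Circular speeds: v₁ = √(GM/r₁) = 182665 m/s, v₂ = √(GM/r₂) = 91332.7 m/s.
Transfer speeds (vis-viva v² = GM(2/r − 1/a_t)): v₁ᵗ = 231056 m/s, v₂ᵗ = 57763.9 m/s.
(a) ΔV₁ = |v₁ᵗ − v₁| ≈ 4.839e+04 m/s = 48.39 km/s.
(b) ΔV₂ = |v₂ − v₂ᵗ| ≈ 3.357e+04 m/s = 33.57 km/s.
(c) ΔV_total = ΔV₁ + ΔV₂ ≈ 8.196e+04 m/s = 81.96 km/s.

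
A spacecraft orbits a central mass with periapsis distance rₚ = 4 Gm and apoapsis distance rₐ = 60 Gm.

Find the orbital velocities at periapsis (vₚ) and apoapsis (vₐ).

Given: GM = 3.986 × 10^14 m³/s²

Convert to SI: rₚ = 4 Gm = 4e+09 m; rₐ = 60 Gm = 6e+10 m.
Use the vis-viva equation v² = GM(2/r − 1/a) with a = (rₚ + rₐ)/2 = (4e+09 + 6e+10)/2 = 3.2e+10 m.
vₚ = √(GM · (2/rₚ − 1/a)) = √(3.986e+14 · (2/4e+09 − 1/3.2e+10)) m/s ≈ 432.3 m/s = 432.3 m/s.
vₐ = √(GM · (2/rₐ − 1/a)) = √(3.986e+14 · (2/6e+10 − 1/3.2e+10)) m/s ≈ 28.82 m/s = 28.82 m/s.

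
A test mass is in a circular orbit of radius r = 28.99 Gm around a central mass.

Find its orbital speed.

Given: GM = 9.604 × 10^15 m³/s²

Convert to SI: r = 28.99 Gm = 2.899e+10 m.
For a circular orbit, gravity supplies the centripetal force, so v = √(GM / r).
v = √(9.604e+15 / 2.899e+10) m/s ≈ 575.6 m/s = 575.6 m/s.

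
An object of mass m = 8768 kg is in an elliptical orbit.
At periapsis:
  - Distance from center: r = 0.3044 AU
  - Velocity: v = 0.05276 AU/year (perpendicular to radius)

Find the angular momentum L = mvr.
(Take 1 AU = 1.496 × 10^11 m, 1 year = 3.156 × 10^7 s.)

Convert to SI: r = 0.3044 AU = 4.55382e+10 m; v = 0.05276 AU/year = 250.092 m/s.
Since v is perpendicular to r, L = m · v · r.
L = 8768 · 250.092 · 4.55382e+10 kg·m²/s ≈ 9.986e+16 kg·m²/s.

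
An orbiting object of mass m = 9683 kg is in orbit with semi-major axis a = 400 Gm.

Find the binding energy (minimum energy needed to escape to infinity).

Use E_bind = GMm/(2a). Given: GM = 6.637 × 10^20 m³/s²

Convert to SI: a = 400 Gm = 4e+11 m.
Total orbital energy is E = −GMm/(2a); binding energy is E_bind = −E = GMm/(2a).
E_bind = 6.637e+20 · 9683 / (2 · 4e+11) J ≈ 8.033e+12 J = 8.033 TJ.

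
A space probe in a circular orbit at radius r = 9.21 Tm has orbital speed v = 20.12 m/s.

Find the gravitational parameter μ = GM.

Convert to SI: r = 9.21 Tm = 9.21e+12 m.
For a circular orbit v² = GM/r, so GM = v² · r.
GM = (20.12)² · 9.21e+12 m³/s² ≈ 3.728e+15 m³/s² = 3.728 × 10^15 m³/s².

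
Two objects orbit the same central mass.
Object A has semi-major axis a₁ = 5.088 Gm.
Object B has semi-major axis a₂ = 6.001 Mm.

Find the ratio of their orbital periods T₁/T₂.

Convert to SI: a₁ = 5.088 Gm = 5.088e+09 m; a₂ = 6.001 Mm = 6.001e+06 m.
From Kepler's third law, (T₁/T₂)² = (a₁/a₂)³, so T₁/T₂ = (a₁/a₂)^(3/2).
a₁/a₂ = 5.088e+09 / 6.001e+06 = 847.859.
T₁/T₂ = (847.859)^(3/2) ≈ 2.469e+04.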